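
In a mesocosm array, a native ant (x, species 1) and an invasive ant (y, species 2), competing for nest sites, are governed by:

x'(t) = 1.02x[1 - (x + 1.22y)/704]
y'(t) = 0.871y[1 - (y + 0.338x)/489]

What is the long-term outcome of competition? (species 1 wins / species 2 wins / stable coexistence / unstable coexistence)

Compare the nullcline intercepts: K1/α12 = 704/1.22 = 577 > K2 = 489; K2/α21 = 489/0.338 = 1450 > K1 = 704.
Since both inequalities hold, each species can invade when rare, so the interior equilibrium is stable.

stable coexistence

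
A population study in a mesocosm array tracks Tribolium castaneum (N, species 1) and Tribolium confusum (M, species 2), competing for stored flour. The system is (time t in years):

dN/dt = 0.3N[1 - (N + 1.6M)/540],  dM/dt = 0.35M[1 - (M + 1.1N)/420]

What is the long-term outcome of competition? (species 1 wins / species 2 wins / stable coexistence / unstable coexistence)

Compare the nullcline intercepts: K1/α12 = 540/1.6 = 338 < K2 = 420; K2/α21 = 420/1.1 = 382 < K1 = 540.
Since both are reversed, neither can invade when rare; the interior point is a saddle.

unstable coexistence (outcome depends on initial conditions)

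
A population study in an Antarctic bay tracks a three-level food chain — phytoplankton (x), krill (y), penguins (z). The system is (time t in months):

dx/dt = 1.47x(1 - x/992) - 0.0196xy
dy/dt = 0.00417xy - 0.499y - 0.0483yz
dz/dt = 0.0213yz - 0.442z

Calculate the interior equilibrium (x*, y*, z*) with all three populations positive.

From dz/dt = 0: 0.0213y* = 0.442, so y* = 20.8.
From dx/dt = 0: 1.47(1 - x*/992) = 0.0196·20.8, giving x* = 992·(1 - 0.277) = 718.
From dy/dt = 0: 0.00417·718 - 0.499 = 0.0483z*, so z* = 2.49/0.0483 = 51.6.

x* ≈ 718, y* ≈ 20.8, z* ≈ 51.6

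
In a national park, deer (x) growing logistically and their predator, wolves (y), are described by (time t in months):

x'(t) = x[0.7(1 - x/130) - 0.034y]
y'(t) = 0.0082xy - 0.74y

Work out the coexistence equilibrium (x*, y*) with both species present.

x* ≈ 90.2, y* ≈ 6.3

From dy/dt = 0 with y > 0: 0.0082x* = 0.74, so x* = 90.2.
Substitute into dx/dt = 0: 0.7(1 - 90.2/130) = 0.034y*.
The bracket is 0.306, giving y* = 0.214/0.034 = 6.3.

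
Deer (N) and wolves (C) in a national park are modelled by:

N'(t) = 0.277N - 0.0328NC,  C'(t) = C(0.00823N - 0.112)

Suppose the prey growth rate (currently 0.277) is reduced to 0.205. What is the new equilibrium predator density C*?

At the interior fixed point, setting dN/dt = 0 with N > 0 fixes C* = (prey growth rate)/(NC coefficient) — independent of the other coefficients.
With the change, C* = 0.205/0.0328 = 6.25; it falls from 8.45.

C* ≈ 6.25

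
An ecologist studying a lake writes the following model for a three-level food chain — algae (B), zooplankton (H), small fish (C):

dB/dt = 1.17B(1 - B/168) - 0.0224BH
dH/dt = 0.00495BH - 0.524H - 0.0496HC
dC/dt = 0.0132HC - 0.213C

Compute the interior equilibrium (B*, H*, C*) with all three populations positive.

From dC/dt = 0: 0.0132H* = 0.213, so H* = 16.1.
From dB/dt = 0: 1.17(1 - B*/168) = 0.0224·16.1, giving B* = 168·(1 - 0.309) = 116.
From dH/dt = 0: 0.00495·116 - 0.524 = 0.0496C*, so C* = 0.0507/0.0496 = 1.02.

B* ≈ 116, H* ≈ 16.1, C* ≈ 1.02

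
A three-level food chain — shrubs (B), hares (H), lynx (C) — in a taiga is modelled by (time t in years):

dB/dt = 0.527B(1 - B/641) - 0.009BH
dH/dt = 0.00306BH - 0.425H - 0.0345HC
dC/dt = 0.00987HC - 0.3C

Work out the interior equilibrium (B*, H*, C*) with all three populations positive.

From dC/dt = 0: 0.00987H* = 0.3, so H* = 30.4.
From dB/dt = 0: 0.527(1 - B*/641) = 0.009·30.4, giving B* = 641·(1 - 0.519) = 308.
From dH/dt = 0: 0.00306·308 - 0.425 = 0.0345C*, so C* = 0.518/0.0345 = 15.

B* ≈ 308, H* ≈ 30.4, C* ≈ 15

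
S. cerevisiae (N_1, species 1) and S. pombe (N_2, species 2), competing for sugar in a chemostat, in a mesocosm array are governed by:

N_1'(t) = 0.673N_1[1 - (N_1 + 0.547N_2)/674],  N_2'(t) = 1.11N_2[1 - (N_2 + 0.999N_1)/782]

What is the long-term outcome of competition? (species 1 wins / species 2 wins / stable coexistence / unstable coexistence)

Compare the nullcline intercepts: K1/α12 = 674/0.547 = 1230 > K2 = 782; K2/α21 = 782/0.999 = 783 > K1 = 674.
Since both inequalities hold, each species can invade when rare, so the interior equilibrium is stable.

stable coexistence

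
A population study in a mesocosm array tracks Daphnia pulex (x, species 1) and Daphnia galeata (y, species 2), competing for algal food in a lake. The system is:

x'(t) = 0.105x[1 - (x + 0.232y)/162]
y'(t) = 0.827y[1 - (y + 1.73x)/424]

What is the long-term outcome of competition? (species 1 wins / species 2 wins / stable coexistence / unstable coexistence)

stable coexistence

Compare the nullcline intercepts: K1/α12 = 162/0.232 = 698 > K2 = 424; K2/α21 = 424/1.73 = 245 > K1 = 162.
Since both inequalities hold, each species can invade when rare, so the interior equilibrium is stable.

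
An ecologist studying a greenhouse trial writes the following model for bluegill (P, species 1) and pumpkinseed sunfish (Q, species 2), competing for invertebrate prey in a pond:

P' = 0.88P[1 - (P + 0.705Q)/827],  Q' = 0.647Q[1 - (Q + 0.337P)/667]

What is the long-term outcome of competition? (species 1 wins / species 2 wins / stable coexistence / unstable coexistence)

Compare the nullcline intercepts: K1/α12 = 827/0.705 = 1170 > K2 = 667; K2/α21 = 667/0.337 = 1980 > K1 = 827.
Since both inequalities hold, each species can invade when rare, so the interior equilibrium is stable.

stable coexistence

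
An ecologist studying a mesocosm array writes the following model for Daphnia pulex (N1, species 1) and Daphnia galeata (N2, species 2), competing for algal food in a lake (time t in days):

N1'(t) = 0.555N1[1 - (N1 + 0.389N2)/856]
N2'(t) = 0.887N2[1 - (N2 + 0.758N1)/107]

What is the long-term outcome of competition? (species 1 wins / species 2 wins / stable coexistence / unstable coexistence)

species 1 excludes species 2

Compare the nullcline intercepts: K1/α12 = 856/0.389 = 2200 > K2 = 107; K2/α21 = 107/0.758 = 141 < K1 = 856.
Since the inequalities point opposite ways, species 1 can invade but species 2 cannot.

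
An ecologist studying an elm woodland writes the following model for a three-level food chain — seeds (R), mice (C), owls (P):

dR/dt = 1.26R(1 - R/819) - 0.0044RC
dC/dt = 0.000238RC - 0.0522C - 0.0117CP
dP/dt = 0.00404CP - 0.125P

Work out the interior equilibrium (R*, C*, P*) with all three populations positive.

R* ≈ 731, C* ≈ 30.9, P* ≈ 10.4

From dP/dt = 0: 0.00404C* = 0.125, so C* = 30.9.
From dR/dt = 0: 1.26(1 - R*/819) = 0.0044·30.9, giving R* = 819·(1 - 0.108) = 731.
From dC/dt = 0: 0.000238·731 - 0.0522 = 0.0117P*, so P* = 0.122/0.0117 = 10.4.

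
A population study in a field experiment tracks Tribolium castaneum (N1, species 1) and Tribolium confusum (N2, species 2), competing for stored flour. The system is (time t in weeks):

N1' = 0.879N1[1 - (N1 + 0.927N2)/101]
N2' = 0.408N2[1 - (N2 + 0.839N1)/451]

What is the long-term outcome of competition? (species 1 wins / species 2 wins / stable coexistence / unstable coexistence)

Compare the nullcline intercepts: K1/α12 = 101/0.927 = 109 < K2 = 451; K2/α21 = 451/0.839 = 538 > K1 = 101.
Since the inequalities point opposite ways, species 2 can invade but species 1 cannot.

species 2 excludes species 1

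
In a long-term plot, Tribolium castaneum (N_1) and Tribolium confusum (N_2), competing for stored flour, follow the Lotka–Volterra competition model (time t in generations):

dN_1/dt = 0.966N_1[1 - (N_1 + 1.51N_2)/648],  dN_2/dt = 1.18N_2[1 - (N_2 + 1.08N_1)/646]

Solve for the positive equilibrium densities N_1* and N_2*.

N_1* ≈ 519, N_2* ≈ 85.4

Setting both brackets to zero gives the nullclines N_1 + 1.51N_2 = 648 and 1.08N_1 + N_2 = 646.
Substituting N_2 = 646 - 1.08N_1 into the first: N_1(1 - 1.51·1.08) = 648 - 1.51·646.
So N_1* = -327/-0.631 = 519, and then N_2* = 646 - 1.08·519 = 85.4.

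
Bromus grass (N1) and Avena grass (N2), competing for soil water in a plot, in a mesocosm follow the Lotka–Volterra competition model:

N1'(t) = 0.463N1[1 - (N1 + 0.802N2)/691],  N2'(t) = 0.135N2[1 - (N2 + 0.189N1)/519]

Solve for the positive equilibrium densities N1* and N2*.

Setting both brackets to zero gives the nullclines N1 + 0.802N2 = 691 and 0.189N1 + N2 = 519.
Substituting N2 = 519 - 0.189N1 into the first: N1(1 - 0.802·0.189) = 691 - 0.802·519.
So N1* = 275/0.848 = 324, and then N2* = 519 - 0.189·324 = 458.

N1* ≈ 324, N2* ≈ 458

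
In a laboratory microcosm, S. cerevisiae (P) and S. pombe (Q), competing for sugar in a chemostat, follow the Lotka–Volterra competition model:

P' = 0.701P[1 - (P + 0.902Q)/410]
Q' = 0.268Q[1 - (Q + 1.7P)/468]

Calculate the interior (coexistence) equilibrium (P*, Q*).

P* ≈ 22.8, Q* ≈ 429

Setting both brackets to zero gives the nullclines P + 0.902Q = 410 and 1.7P + Q = 468.
Substituting Q = 468 - 1.7P into the first: P(1 - 0.902·1.7) = 410 - 0.902·468.
So P* = -12.1/-0.533 = 22.8, and then Q* = 468 - 1.7·22.8 = 429.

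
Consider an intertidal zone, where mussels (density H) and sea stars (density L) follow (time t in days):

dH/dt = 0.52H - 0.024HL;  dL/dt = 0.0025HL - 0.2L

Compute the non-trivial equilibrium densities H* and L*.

Set dL/dt = 0 with L > 0: 0.0025H - 0.2 = 0, so H* = 0.2/0.0025 = 80.
Set dH/dt = 0 with H > 0: 0.52 - 0.024L = 0, so L* = 0.52/0.024 = 21.7.

H* ≈ 80, L* ≈ 21.7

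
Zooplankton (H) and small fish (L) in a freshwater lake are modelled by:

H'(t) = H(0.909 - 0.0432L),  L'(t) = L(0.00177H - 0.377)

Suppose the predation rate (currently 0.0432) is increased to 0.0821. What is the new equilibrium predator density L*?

L* ≈ 11.1

At the interior fixed point, setting dH/dt = 0 with H > 0 fixes L* = (prey growth rate)/(HL coefficient) — independent of the other coefficients.
With the change, L* = 0.909/0.0821 = 11.1; it falls from 21.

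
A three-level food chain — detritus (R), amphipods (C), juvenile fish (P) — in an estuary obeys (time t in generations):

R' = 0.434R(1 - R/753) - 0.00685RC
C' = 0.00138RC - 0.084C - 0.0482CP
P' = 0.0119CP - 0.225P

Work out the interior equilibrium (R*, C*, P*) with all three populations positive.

From dP/dt = 0: 0.0119C* = 0.225, so C* = 18.9.
From dR/dt = 0: 0.434(1 - R*/753) = 0.00685·18.9, giving R* = 753·(1 - 0.298) = 528.
From dC/dt = 0: 0.00138·528 - 0.084 = 0.0482P*, so P* = 0.645/0.0482 = 13.4.

R* ≈ 528, C* ≈ 18.9, P* ≈ 13.4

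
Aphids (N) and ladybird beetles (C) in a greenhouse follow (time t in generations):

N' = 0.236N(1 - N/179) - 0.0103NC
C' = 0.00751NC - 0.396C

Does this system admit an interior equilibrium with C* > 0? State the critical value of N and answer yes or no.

Threshold N = 52.7; K > 52.7, so yes, the predator persists.

The predator equation gives dC/dt > 0 only when N > 0.396/0.00751 = 52.7.
Without the predator, N → K = 179. Since 179 > 52.7, the predator can invade and persist.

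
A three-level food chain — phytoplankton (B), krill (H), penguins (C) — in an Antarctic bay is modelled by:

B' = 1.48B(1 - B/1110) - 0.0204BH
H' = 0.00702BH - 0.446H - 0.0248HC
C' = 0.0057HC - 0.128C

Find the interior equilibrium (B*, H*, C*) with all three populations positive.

B* ≈ 766, H* ≈ 22.5, C* ≈ 199

From dC/dt = 0: 0.0057H* = 0.128, so H* = 22.5.
From dB/dt = 0: 1.48(1 - B*/1110) = 0.0204·22.5, giving B* = 1110·(1 - 0.31) = 766.
From dH/dt = 0: 0.00702·766 - 0.446 = 0.0248C*, so C* = 4.93/0.0248 = 199.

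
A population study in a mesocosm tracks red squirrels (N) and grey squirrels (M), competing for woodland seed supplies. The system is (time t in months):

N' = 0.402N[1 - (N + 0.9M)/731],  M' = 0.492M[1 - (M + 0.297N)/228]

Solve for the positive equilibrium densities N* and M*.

N* ≈ 718, M* ≈ 14.9

Setting both brackets to zero gives the nullclines N + 0.9M = 731 and 0.297N + M = 228.
Substituting M = 228 - 0.297N into the first: N(1 - 0.9·0.297) = 731 - 0.9·228.
So N* = 526/0.733 = 718, and then M* = 228 - 0.297·718 = 14.9.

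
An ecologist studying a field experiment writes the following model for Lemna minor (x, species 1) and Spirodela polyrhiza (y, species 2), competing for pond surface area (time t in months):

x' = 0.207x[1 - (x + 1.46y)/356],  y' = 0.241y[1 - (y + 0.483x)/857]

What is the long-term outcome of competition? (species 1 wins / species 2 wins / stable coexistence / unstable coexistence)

Compare the nullcline intercepts: K1/α12 = 356/1.46 = 244 < K2 = 857; K2/α21 = 857/0.483 = 1770 > K1 = 356.
Since the inequalities point opposite ways, species 2 can invade but species 1 cannot.

species 2 excludes species 1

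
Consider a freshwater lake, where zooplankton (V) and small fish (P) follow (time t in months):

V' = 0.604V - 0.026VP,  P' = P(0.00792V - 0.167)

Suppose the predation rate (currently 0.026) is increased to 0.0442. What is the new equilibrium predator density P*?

P* ≈ 13.7

At the interior fixed point, setting dV/dt = 0 with V > 0 fixes P* = (prey growth rate)/(VP coefficient) — independent of the other coefficients.
With the change, P* = 0.604/0.0442 = 13.7; it falls from 23.2.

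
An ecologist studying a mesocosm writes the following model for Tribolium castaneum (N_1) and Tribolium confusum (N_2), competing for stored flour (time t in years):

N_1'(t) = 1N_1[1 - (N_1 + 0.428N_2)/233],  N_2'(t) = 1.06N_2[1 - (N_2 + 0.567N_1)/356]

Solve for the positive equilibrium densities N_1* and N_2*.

Setting both brackets to zero gives the nullclines N_1 + 0.428N_2 = 233 and 0.567N_1 + N_2 = 356.
Substituting N_2 = 356 - 0.567N_1 into the first: N_1(1 - 0.428·0.567) = 233 - 0.428·356.
So N_1* = 80.6/0.757 = 106, and then N_2* = 356 - 0.567·106 = 296.

N_1* ≈ 106, N_2* ≈ 296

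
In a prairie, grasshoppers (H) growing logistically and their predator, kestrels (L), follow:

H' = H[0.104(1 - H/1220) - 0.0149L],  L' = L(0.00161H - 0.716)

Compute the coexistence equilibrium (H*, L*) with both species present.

From dL/dt = 0 with L > 0: 0.00161H* = 0.716, so H* = 445.
Substitute into dH/dt = 0: 0.104(1 - 445/1220) = 0.0149L*.
The bracket is 0.635, giving L* = 0.0661/0.0149 = 4.44.

H* ≈ 445, L* ≈ 4.44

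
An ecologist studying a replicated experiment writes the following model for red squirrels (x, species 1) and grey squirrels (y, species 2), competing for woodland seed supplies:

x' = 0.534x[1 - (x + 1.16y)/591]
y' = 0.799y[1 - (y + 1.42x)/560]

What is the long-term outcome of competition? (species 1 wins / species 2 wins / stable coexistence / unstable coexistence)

unstable coexistence (outcome depends on initial conditions)

Compare the nullcline intercepts: K1/α12 = 591/1.16 = 509 < K2 = 560; K2/α21 = 560/1.42 = 394 < K1 = 591.
Since both are reversed, neither can invade when rare; the interior point is a saddle.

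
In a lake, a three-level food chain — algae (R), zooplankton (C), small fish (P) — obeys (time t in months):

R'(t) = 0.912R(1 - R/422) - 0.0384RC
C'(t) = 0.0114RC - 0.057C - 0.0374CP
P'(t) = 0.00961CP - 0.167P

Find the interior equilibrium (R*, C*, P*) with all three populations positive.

R* ≈ 113, C* ≈ 17.4, P* ≈ 33

From dP/dt = 0: 0.00961C* = 0.167, so C* = 17.4.
From dR/dt = 0: 0.912(1 - R*/422) = 0.0384·17.4, giving R* = 422·(1 - 0.732) = 113.
From dC/dt = 0: 0.0114·113 - 0.057 = 0.0374P*, so P* = 1.23/0.0374 = 33.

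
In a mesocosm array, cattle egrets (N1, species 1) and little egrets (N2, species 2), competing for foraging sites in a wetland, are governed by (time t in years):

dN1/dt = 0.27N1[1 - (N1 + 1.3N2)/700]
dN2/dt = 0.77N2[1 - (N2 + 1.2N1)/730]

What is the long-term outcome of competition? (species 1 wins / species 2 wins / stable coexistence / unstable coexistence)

Compare the nullcline intercepts: K1/α12 = 700/1.3 = 538 < K2 = 730; K2/α21 = 730/1.2 = 608 < K1 = 700.
Since both are reversed, neither can invade when rare; the interior point is a saddle.

unstable coexistence (outcome depends on initial conditions)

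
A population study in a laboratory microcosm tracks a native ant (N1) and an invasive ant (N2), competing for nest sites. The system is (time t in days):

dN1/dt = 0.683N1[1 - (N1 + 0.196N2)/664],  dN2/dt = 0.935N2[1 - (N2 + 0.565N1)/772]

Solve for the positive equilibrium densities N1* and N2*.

N1* ≈ 577, N2* ≈ 446

Setting both brackets to zero gives the nullclines N1 + 0.196N2 = 664 and 0.565N1 + N2 = 772.
Substituting N2 = 772 - 0.565N1 into the first: N1(1 - 0.196·0.565) = 664 - 0.196·772.
So N1* = 513/0.889 = 577, and then N2* = 772 - 0.565·577 = 446.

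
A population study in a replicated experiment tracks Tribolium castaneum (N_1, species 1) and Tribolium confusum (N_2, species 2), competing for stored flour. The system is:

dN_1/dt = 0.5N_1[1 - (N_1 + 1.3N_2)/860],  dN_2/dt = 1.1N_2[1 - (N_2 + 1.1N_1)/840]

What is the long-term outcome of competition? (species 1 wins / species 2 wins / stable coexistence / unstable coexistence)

unstable coexistence (outcome depends on initial conditions)

Compare the nullcline intercepts: K1/α12 = 860/1.3 = 662 < K2 = 840; K2/α21 = 840/1.1 = 764 < K1 = 860.
Since both are reversed, neither can invade when rare; the interior point is a saddle.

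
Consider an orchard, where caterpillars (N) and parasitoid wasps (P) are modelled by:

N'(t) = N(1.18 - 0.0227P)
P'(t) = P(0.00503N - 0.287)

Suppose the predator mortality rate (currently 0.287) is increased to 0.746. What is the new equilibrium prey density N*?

N* ≈ 148

At the interior fixed point, setting dP/dt = 0 with P > 0 fixes N* = (predator death rate)/(NP coefficient) — independent of the other coefficients.
With the change, N* = 0.746/0.00503 = 148; it rises from 57.1.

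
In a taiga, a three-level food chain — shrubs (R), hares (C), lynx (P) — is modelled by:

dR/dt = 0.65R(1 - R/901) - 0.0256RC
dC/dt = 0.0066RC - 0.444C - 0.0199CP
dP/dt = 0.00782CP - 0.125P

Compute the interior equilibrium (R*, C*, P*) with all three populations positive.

R* ≈ 334, C* ≈ 16, P* ≈ 88.4

From dP/dt = 0: 0.00782C* = 0.125, so C* = 16.
From dR/dt = 0: 0.65(1 - R*/901) = 0.0256·16, giving R* = 901·(1 - 0.63) = 334.
From dC/dt = 0: 0.0066·334 - 0.444 = 0.0199P*, so P* = 1.76/0.0199 = 88.4.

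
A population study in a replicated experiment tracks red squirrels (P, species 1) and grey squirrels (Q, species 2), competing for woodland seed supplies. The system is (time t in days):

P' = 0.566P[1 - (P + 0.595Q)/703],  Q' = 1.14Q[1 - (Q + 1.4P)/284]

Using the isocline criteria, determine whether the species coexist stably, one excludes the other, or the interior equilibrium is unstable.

species 1 excludes species 2

Compare the nullcline intercepts: K1/α12 = 703/0.595 = 1180 > K2 = 284; K2/α21 = 284/1.4 = 203 < K1 = 703.
Since the inequalities point opposite ways, species 1 can invade but species 2 cannot.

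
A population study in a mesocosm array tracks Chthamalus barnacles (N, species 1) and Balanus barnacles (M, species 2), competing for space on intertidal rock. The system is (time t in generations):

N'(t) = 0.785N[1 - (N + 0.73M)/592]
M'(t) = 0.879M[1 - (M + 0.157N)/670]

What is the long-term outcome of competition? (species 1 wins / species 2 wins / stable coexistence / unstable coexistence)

stable coexistence

Compare the nullcline intercepts: K1/α12 = 592/0.73 = 811 > K2 = 670; K2/α21 = 670/0.157 = 4270 > K1 = 592.
Since both inequalities hold, each species can invade when rare, so the interior equilibrium is stable.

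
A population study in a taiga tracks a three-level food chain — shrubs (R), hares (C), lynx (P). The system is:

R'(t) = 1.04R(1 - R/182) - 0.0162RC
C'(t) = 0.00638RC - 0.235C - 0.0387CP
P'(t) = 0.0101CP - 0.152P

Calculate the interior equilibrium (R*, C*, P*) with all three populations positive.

From dP/dt = 0: 0.0101C* = 0.152, so C* = 15.
From dR/dt = 0: 1.04(1 - R*/182) = 0.0162·15, giving R* = 182·(1 - 0.234) = 139.
From dC/dt = 0: 0.00638·139 - 0.235 = 0.0387P*, so P* = 0.654/0.0387 = 16.9.

R* ≈ 139, C* ≈ 15, P* ≈ 16.9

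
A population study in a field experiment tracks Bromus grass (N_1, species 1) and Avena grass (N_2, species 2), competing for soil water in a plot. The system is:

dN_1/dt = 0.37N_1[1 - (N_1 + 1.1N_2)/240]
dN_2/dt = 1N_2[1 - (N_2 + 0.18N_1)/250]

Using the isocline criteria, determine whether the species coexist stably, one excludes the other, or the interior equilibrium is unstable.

species 2 excludes species 1

Compare the nullcline intercepts: K1/α12 = 240/1.1 = 218 < K2 = 250; K2/α21 = 250/0.18 = 1390 > K1 = 240.
Since the inequalities point opposite ways, species 2 can invade but species 1 cannot.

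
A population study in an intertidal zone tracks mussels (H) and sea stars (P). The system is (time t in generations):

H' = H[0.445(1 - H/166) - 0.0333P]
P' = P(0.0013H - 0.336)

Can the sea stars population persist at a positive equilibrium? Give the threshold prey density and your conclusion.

The predator equation gives dP/dt > 0 only when H > 0.336/0.0013 = 258.
Without the predator, H → K = 166. Since 166 < 258, the predator cannot invade.

Threshold H = 258; K < 258, so no, the predator goes extinct.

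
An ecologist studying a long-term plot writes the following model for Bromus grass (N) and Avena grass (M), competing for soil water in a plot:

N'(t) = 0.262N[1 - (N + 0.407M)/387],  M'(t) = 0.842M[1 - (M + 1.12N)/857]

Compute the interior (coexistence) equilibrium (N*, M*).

N* ≈ 70.2, M* ≈ 778

Setting both brackets to zero gives the nullclines N + 0.407M = 387 and 1.12N + M = 857.
Substituting M = 857 - 1.12N into the first: N(1 - 0.407·1.12) = 387 - 0.407·857.
So N* = 38.2/0.544 = 70.2, and then M* = 857 - 1.12·70.2 = 778.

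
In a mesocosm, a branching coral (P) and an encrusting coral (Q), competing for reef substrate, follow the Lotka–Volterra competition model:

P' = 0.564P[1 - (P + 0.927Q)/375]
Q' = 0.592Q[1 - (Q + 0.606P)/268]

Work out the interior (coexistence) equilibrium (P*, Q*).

P* ≈ 289, Q* ≈ 93

Setting both brackets to zero gives the nullclines P + 0.927Q = 375 and 0.606P + Q = 268.
Substituting Q = 268 - 0.606P into the first: P(1 - 0.927·0.606) = 375 - 0.927·268.
So P* = 127/0.438 = 289, and then Q* = 268 - 0.606·289 = 93.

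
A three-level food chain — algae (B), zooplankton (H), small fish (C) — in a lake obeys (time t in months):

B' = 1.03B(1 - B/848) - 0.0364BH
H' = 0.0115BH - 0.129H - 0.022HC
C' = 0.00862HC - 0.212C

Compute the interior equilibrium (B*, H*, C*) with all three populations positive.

From dC/dt = 0: 0.00862H* = 0.212, so H* = 24.6.
From dB/dt = 0: 1.03(1 - B*/848) = 0.0364·24.6, giving B* = 848·(1 - 0.869) = 111.
From dH/dt = 0: 0.0115·111 - 0.129 = 0.022C*, so C* = 1.15/0.022 = 52.1.

B* ≈ 111, H* ≈ 24.6, C* ≈ 52.1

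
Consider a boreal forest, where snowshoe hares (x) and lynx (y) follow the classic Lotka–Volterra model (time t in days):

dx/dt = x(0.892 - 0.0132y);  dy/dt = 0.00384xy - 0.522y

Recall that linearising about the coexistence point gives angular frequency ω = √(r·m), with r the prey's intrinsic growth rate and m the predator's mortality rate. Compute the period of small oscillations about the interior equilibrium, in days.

Here r = 0.892 and m = 0.522, so r·m = 0.466.
ω = √0.466 = 0.682 per day, hence T = 2π/ω ≈ 9.21 days.

T ≈ 9.21 days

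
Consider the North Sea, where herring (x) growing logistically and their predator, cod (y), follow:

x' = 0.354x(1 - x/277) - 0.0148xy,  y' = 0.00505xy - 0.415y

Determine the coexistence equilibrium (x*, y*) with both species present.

x* ≈ 82.2, y* ≈ 16.8

From dy/dt = 0 with y > 0: 0.00505x* = 0.415, so x* = 82.2.
Substitute into dx/dt = 0: 0.354(1 - 82.2/277) = 0.0148y*.
The bracket is 0.703, giving y* = 0.249/0.0148 = 16.8.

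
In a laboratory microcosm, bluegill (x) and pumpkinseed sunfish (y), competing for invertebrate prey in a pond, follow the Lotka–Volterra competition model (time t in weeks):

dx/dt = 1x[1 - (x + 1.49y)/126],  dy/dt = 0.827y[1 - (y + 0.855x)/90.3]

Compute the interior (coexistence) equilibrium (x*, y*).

x* ≈ 31.2, y* ≈ 63.6

Setting both brackets to zero gives the nullclines x + 1.49y = 126 and 0.855x + y = 90.3.
Substituting y = 90.3 - 0.855x into the first: x(1 - 1.49·0.855) = 126 - 1.49·90.3.
So x* = -8.55/-0.274 = 31.2, and then y* = 90.3 - 0.855·31.2 = 63.6.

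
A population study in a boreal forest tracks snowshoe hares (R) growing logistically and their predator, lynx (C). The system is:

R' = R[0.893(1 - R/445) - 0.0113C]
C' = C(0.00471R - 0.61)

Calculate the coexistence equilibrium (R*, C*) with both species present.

From dC/dt = 0 with C > 0: 0.00471R* = 0.61, so R* = 130.
Substitute into dR/dt = 0: 0.893(1 - 130/445) = 0.0113C*.
The bracket is 0.709, giving C* = 0.633/0.0113 = 56.

R* ≈ 130, C* ≈ 56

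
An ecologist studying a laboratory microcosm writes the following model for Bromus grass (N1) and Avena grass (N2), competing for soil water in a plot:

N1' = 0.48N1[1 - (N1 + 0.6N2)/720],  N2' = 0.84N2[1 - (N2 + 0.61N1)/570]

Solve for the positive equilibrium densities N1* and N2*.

Setting both brackets to zero gives the nullclines N1 + 0.6N2 = 720 and 0.61N1 + N2 = 570.
Substituting N2 = 570 - 0.61N1 into the first: N1(1 - 0.6·0.61) = 720 - 0.6·570.
So N1* = 378/0.634 = 596, and then N2* = 570 - 0.61·596 = 206.

N1* ≈ 596, N2* ≈ 206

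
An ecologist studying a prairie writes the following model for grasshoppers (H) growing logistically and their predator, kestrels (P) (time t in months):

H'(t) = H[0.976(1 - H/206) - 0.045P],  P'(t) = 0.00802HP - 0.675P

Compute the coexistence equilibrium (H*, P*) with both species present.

H* ≈ 84.2, P* ≈ 12.8

From dP/dt = 0 with P > 0: 0.00802H* = 0.675, so H* = 84.2.
Substitute into dH/dt = 0: 0.976(1 - 84.2/206) = 0.045P*.
The bracket is 0.591, giving P* = 0.577/0.045 = 12.8.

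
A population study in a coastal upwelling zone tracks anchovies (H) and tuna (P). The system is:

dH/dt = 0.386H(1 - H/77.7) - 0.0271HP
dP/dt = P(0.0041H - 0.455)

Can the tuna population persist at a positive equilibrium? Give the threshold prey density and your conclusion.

The predator equation gives dP/dt > 0 only when H > 0.455/0.0041 = 111.
Without the predator, H → K = 77.7. Since 77.7 < 111, the predator cannot invade.

Threshold H = 111; K < 111, so no, the predator goes extinct.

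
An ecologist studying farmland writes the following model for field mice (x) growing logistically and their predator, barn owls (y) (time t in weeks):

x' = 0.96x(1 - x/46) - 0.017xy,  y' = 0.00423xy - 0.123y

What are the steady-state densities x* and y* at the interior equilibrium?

From dy/dt = 0 with y > 0: 0.00423x* = 0.123, so x* = 29.1.
Substitute into dx/dt = 0: 0.96(1 - 29.1/46) = 0.017y*.
The bracket is 0.368, giving y* = 0.353/0.017 = 20.8.

x* ≈ 29.1, y* ≈ 20.8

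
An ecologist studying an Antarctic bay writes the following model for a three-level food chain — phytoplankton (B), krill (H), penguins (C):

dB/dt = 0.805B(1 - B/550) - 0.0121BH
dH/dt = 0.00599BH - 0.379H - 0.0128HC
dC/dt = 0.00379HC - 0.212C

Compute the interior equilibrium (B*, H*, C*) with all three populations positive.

B* ≈ 87.6, H* ≈ 55.9, C* ≈ 11.4

From dC/dt = 0: 0.00379H* = 0.212, so H* = 55.9.
From dB/dt = 0: 0.805(1 - B*/550) = 0.0121·55.9, giving B* = 550·(1 - 0.841) = 87.6.
From dH/dt = 0: 0.00599·87.6 - 0.379 = 0.0128C*, so C* = 0.146/0.0128 = 11.4.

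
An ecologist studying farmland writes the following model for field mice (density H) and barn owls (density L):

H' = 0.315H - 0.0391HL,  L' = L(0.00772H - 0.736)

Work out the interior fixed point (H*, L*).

H* ≈ 95.3, L* ≈ 8.06

Set dL/dt = 0 with L > 0: 0.00772H - 0.736 = 0, so H* = 0.736/0.00772 = 95.3.
Set dH/dt = 0 with H > 0: 0.315 - 0.0391L = 0, so L* = 0.315/0.0391 = 8.06.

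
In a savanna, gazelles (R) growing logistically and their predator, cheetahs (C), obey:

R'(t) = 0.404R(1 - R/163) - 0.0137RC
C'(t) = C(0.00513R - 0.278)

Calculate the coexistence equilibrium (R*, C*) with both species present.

From dC/dt = 0 with C > 0: 0.00513R* = 0.278, so R* = 54.2.
Substitute into dR/dt = 0: 0.404(1 - 54.2/163) = 0.0137C*.
The bracket is 0.668, giving C* = 0.27/0.0137 = 19.7.

R* ≈ 54.2, C* ≈ 19.7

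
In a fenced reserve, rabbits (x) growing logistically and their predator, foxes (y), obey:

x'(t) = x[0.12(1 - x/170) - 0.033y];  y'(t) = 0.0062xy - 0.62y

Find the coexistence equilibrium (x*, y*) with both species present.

From dy/dt = 0 with y > 0: 0.0062x* = 0.62, so x* = 100.
Substitute into dx/dt = 0: 0.12(1 - 100/170) = 0.033y*.
The bracket is 0.412, giving y* = 0.0494/0.033 = 1.5.

x* ≈ 100, y* ≈ 1.5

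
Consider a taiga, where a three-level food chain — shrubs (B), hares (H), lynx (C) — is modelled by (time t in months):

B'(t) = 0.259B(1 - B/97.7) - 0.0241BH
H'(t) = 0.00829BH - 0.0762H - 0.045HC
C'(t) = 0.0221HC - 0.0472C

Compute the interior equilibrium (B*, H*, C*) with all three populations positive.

From dC/dt = 0: 0.0221H* = 0.0472, so H* = 2.14.
From dB/dt = 0: 0.259(1 - B*/97.7) = 0.0241·2.14, giving B* = 97.7·(1 - 0.199) = 78.3.
From dH/dt = 0: 0.00829·78.3 - 0.0762 = 0.045C*, so C* = 0.573/0.045 = 12.7.

B* ≈ 78.3, H* ≈ 2.14, C* ≈ 12.7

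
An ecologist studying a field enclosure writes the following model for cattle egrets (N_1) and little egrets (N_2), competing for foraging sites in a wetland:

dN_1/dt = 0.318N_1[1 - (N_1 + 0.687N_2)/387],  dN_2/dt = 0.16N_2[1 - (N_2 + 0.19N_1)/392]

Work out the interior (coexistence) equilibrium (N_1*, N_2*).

N_1* ≈ 135, N_2* ≈ 366

Setting both brackets to zero gives the nullclines N_1 + 0.687N_2 = 387 and 0.19N_1 + N_2 = 392.
Substituting N_2 = 392 - 0.19N_1 into the first: N_1(1 - 0.687·0.19) = 387 - 0.687·392.
So N_1* = 118/0.869 = 135, and then N_2* = 392 - 0.19·135 = 366.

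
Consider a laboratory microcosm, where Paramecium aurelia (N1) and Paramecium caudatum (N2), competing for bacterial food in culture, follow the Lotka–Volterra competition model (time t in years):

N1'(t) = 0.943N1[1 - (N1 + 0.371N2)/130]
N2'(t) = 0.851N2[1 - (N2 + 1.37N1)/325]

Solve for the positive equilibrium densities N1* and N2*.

Setting both brackets to zero gives the nullclines N1 + 0.371N2 = 130 and 1.37N1 + N2 = 325.
Substituting N2 = 325 - 1.37N1 into the first: N1(1 - 0.371·1.37) = 130 - 0.371·325.
So N1* = 9.42/0.492 = 19.2, and then N2* = 325 - 1.37·19.2 = 299.

N1* ≈ 19.2, N2* ≈ 299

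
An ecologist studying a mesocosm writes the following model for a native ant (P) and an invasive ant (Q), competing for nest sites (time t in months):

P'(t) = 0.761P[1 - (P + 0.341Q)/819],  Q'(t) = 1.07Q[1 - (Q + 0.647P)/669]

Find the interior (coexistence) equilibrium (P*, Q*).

Setting both brackets to zero gives the nullclines P + 0.341Q = 819 and 0.647P + Q = 669.
Substituting Q = 669 - 0.647P into the first: P(1 - 0.341·0.647) = 819 - 0.341·669.
So P* = 591/0.779 = 758, and then Q* = 669 - 0.647·758 = 178.

P* ≈ 758, Q* ≈ 178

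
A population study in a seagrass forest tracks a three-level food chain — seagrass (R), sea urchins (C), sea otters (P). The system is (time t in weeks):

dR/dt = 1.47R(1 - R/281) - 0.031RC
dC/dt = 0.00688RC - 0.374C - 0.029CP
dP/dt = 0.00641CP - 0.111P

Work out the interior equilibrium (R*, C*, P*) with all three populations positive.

From dP/dt = 0: 0.00641C* = 0.111, so C* = 17.3.
From dR/dt = 0: 1.47(1 - R*/281) = 0.031·17.3, giving R* = 281·(1 - 0.365) = 178.
From dC/dt = 0: 0.00688·178 - 0.374 = 0.029P*, so P* = 0.853/0.029 = 29.4.

R* ≈ 178, C* ≈ 17.3, P* ≈ 29.4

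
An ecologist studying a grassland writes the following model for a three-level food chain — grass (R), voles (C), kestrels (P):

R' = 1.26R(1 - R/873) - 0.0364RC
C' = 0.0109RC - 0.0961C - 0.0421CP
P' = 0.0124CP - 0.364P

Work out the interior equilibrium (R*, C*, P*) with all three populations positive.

R* ≈ 133, C* ≈ 29.4, P* ≈ 32.1

From dP/dt = 0: 0.0124C* = 0.364, so C* = 29.4.
From dR/dt = 0: 1.26(1 - R*/873) = 0.0364·29.4, giving R* = 873·(1 - 0.848) = 133.
From dC/dt = 0: 0.0109·133 - 0.0961 = 0.0421P*, so P* = 1.35/0.0421 = 32.1.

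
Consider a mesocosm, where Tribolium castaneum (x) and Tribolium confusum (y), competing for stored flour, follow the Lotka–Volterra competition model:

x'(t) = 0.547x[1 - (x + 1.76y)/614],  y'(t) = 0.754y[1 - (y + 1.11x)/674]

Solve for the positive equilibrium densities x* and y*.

Setting both brackets to zero gives the nullclines x + 1.76y = 614 and 1.11x + y = 674.
Substituting y = 674 - 1.11x into the first: x(1 - 1.76·1.11) = 614 - 1.76·674.
So x* = -572/-0.954 = 600, and then y* = 674 - 1.11·600 = 7.91.

x* ≈ 600, y* ≈ 7.91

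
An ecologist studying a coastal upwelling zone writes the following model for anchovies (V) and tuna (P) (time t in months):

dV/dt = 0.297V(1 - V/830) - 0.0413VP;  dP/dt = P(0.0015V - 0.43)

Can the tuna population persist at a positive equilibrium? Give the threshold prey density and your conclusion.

Threshold V = 287; K > 287, so yes, the predator persists.

The predator equation gives dP/dt > 0 only when V > 0.43/0.0015 = 287.
Without the predator, V → K = 830. Since 830 > 287, the predator can invade and persist.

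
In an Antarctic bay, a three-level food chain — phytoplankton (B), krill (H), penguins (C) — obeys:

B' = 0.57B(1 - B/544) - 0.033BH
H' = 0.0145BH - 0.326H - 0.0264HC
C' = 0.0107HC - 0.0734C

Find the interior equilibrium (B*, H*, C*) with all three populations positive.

B* ≈ 328, H* ≈ 6.86, C* ≈ 168

From dC/dt = 0: 0.0107H* = 0.0734, so H* = 6.86.
From dB/dt = 0: 0.57(1 - B*/544) = 0.033·6.86, giving B* = 544·(1 - 0.397) = 328.
From dH/dt = 0: 0.0145·328 - 0.326 = 0.0264C*, so C* = 4.43/0.0264 = 168.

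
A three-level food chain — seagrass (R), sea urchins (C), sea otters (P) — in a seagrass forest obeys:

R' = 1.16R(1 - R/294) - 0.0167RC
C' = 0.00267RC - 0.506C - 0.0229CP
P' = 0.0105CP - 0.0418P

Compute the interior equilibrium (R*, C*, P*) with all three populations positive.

R* ≈ 277, C* ≈ 3.98, P* ≈ 10.2

From dP/dt = 0: 0.0105C* = 0.0418, so C* = 3.98.
From dR/dt = 0: 1.16(1 - R*/294) = 0.0167·3.98, giving R* = 294·(1 - 0.0573) = 277.
From dC/dt = 0: 0.00267·277 - 0.506 = 0.0229P*, so P* = 0.234/0.0229 = 10.2.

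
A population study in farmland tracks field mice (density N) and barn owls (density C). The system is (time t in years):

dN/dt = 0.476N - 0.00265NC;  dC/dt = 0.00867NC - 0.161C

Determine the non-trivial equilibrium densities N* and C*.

N* ≈ 18.6, C* ≈ 180

Set dC/dt = 0 with C > 0: 0.00867N - 0.161 = 0, so N* = 0.161/0.00867 = 18.6.
Set dN/dt = 0 with N > 0: 0.476 - 0.00265C = 0, so C* = 0.476/0.00265 = 180.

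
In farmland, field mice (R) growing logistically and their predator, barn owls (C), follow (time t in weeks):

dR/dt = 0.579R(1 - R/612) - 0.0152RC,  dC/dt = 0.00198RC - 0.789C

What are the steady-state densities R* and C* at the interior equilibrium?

From dC/dt = 0 with C > 0: 0.00198R* = 0.789, so R* = 398.
Substitute into dR/dt = 0: 0.579(1 - 398/612) = 0.0152C*.
The bracket is 0.349, giving C* = 0.202/0.0152 = 13.3.

R* ≈ 398, C* ≈ 13.3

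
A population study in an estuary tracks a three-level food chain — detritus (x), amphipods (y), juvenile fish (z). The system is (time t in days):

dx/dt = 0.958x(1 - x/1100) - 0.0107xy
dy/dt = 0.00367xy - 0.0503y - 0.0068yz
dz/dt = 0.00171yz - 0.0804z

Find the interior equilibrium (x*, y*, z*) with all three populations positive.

x* ≈ 522, y* ≈ 47, z* ≈ 275

From dz/dt = 0: 0.00171y* = 0.0804, so y* = 47.
From dx/dt = 0: 0.958(1 - x*/1100) = 0.0107·47, giving x* = 1100·(1 - 0.525) = 522.
From dy/dt = 0: 0.00367·522 - 0.0503 = 0.0068z*, so z* = 1.87/0.0068 = 275.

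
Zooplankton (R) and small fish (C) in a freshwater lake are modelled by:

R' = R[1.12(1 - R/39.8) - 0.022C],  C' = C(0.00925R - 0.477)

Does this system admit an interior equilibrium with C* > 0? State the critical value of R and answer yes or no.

The predator equation gives dC/dt > 0 only when R > 0.477/0.00925 = 51.6.
Without the predator, R → K = 39.8. Since 39.8 < 51.6, the predator cannot invade.

Threshold R = 51.6; K < 51.6, so no, the predator goes extinct.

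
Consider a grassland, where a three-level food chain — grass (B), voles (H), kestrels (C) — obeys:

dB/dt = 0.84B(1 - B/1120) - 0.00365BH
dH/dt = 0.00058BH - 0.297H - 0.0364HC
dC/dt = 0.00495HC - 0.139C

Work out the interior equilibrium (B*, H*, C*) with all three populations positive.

From dC/dt = 0: 0.00495H* = 0.139, so H* = 28.1.
From dB/dt = 0: 0.84(1 - B*/1120) = 0.00365·28.1, giving B* = 1120·(1 - 0.122) = 983.
From dH/dt = 0: 0.00058·983 - 0.297 = 0.0364C*, so C* = 0.273/0.0364 = 7.51.

B* ≈ 983, H* ≈ 28.1, C* ≈ 7.51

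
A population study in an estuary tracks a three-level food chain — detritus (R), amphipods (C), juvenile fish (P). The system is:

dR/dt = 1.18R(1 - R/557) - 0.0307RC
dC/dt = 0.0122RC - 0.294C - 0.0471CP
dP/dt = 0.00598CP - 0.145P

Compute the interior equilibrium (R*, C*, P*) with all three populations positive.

R* ≈ 206, C* ≈ 24.2, P* ≈ 47

From dP/dt = 0: 0.00598C* = 0.145, so C* = 24.2.
From dR/dt = 0: 1.18(1 - R*/557) = 0.0307·24.2, giving R* = 557·(1 - 0.631) = 206.
From dC/dt = 0: 0.0122·206 - 0.294 = 0.0471P*, so P* = 2.21/0.0471 = 47.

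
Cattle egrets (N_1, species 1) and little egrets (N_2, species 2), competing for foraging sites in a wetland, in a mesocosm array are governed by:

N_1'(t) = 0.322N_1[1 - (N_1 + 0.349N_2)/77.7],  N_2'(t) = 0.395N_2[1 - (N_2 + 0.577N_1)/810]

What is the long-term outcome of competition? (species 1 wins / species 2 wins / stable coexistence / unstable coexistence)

species 2 excludes species 1

Compare the nullcline intercepts: K1/α12 = 77.7/0.349 = 223 < K2 = 810; K2/α21 = 810/0.577 = 1400 > K1 = 77.7.
Since the inequalities point opposite ways, species 2 can invade but species 1 cannot.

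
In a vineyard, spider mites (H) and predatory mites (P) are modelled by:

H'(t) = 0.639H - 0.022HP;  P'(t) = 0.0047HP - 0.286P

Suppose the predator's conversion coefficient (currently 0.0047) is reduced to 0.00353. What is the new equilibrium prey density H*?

H* ≈ 81

At the interior fixed point, setting dP/dt = 0 with P > 0 fixes H* = (predator death rate)/(HP coefficient) — independent of the other coefficients.
With the change, H* = 0.286/0.00353 = 81; it rises from 60.9.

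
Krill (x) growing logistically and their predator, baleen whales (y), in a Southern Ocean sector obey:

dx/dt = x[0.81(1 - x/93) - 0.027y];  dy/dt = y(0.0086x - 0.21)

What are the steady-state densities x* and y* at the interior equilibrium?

x* ≈ 24.4, y* ≈ 22.1

From dy/dt = 0 with y > 0: 0.0086x* = 0.21, so x* = 24.4.
Substitute into dx/dt = 0: 0.81(1 - 24.4/93) = 0.027y*.
The bracket is 0.737, giving y* = 0.597/0.027 = 22.1.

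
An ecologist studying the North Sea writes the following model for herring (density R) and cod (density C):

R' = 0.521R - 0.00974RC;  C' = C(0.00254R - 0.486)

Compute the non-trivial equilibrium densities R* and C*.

R* ≈ 191, C* ≈ 53.5

Set dC/dt = 0 with C > 0: 0.00254R - 0.486 = 0, so R* = 0.486/0.00254 = 191.
Set dR/dt = 0 with R > 0: 0.521 - 0.00974C = 0, so C* = 0.521/0.00974 = 53.5.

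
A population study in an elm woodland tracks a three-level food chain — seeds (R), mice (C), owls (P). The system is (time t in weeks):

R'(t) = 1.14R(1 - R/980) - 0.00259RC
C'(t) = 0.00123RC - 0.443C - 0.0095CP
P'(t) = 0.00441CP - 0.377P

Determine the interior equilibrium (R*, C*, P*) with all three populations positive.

From dP/dt = 0: 0.00441C* = 0.377, so C* = 85.5.
From dR/dt = 0: 1.14(1 - R*/980) = 0.00259·85.5, giving R* = 980·(1 - 0.194) = 790.
From dC/dt = 0: 0.00123·790 - 0.443 = 0.0095P*, so P* = 0.528/0.0095 = 55.6.

R* ≈ 790, C* ≈ 85.5, P* ≈ 55.6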